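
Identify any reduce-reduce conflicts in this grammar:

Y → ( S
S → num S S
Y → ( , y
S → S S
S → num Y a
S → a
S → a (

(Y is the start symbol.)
Augment with Y' → Y and build the canonical LR(0) collection (I0 = CLOSURE({[Y' → . Y]}), then GOTO on every symbol after a dot until no new states appear). It has 14 states:
  I0: { [Y → . ( , y], [Y → . ( S], [Y' → . Y] }  — shift
  I1: { [S → . S S], [S → . a (], [S → . a], [S → . num S S], [S → . num Y a], [Y → ( . , y], [Y → ( . S] }  — shift
  I2: { [Y' → Y .] }  — accept
  I3: { [Y → ( , . y] }  — shift
  I4: { [S → . S S], [S → . a (], [S → . a], [S → . num S S], [S → . num Y a], [S → S . S], [Y → ( S .] }  — shift, reduce
  I5: { [S → a . (], [S → a .] }  — shift, reduce
  I6: { [S → . S S], [S → . a (], [S → . a], [S → . num S S], [S → . num Y a], [S → num . S S], [S → num . Y a], [Y → . ( , y], [Y → . ( S] }  — shift
  I7: { [S → . S S], [S → . a (], [S → . a], [S → . num S S], [S → . num Y a], [S → S . S], [S → num S . S] }  — shift
  I8: { [S → num Y . a] }  — shift
  I9: { [S → num Y a .] }  — reduce
  I10: { [S → . S S], [S → . a (], [S → . a], [S → . num S S], [S → . num Y a], [S → S . S], [S → S S .], [S → num S S .] }  — shift, 2 reduces
  I11: { [S → . S S], [S → . a (], [S → . a], [S → . num S S], [S → . num Y a], [S → S . S], [S → S S .] }  — shift, reduce
  I12: { [S → a ( .] }  — reduce
  I13: { [Y → ( , y .] }  — reduce

I10 contains complete items [S → S S .], [S → num S S .] — reduce-reduce conflict.

Answer: Yes — I10: [S → S S .] vs [S → num S S .]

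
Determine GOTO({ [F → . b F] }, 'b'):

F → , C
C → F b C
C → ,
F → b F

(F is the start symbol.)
GOTO(I, 'b') = CLOSURE({ [A → αX.β] : [A → α.Xβ] ∈ I, X = 'b' })

Items with dot before 'b', with the dot advanced:
  [F → . b F] → [F → b . F]
Closure of the advanced items:
  [F → b . F] has the dot before F: add [F → . , C], [F → . b F]

GOTO = { [F → . , C], [F → . b F], [F → b . F] }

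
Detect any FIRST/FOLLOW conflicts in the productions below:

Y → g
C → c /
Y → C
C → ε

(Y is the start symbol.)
A FIRST/FOLLOW conflict occurs when a non-terminal N has a nullable alternative N → β (β ⇒* ε) and another alternative N → α with FIRST(α) ∩ FOLLOW(N) ≠ ∅: on such a lookahead the parser cannot decide between expanding α and letting N vanish via β.

Nullable non-terminals: C, Y.
FIRST sets used below: FIRST(C) = { 'c', ε }

C: nullable alternative(s) C → ε; FOLLOW(C) = { $ }
  C → c /: FIRST \ {ε} = { 'c' } — disjoint from FOLLOW(C)
  C → ε: FIRST \ {ε} = { } — this is the only nullable alternative, skip

Y: nullable alternative(s) Y → C; FOLLOW(Y) = { $ }
  Y → g: FIRST \ {ε} = { 'g' } — disjoint from FOLLOW(Y)
  Y → C: FIRST \ {ε} = { 'c' } — this is the only nullable alternative, skip

No FIRST/FOLLOW conflicts found.

Answer: No FIRST/FOLLOW conflicts.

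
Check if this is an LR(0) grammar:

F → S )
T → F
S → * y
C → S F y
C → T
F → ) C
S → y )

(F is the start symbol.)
Augment with F' → F and build the canonical LR(0) collection (I0 = CLOSURE({[F' → . F]}), then GOTO on every symbol after a dot until no new states appear). It has 16 states:
  I0: { [F → . ) C], [F → . S )], [F' → . F], [S → . * y], [S → . y )] }  — shift
  I1: { [C → . S F y], [C → . T], [F → ) . C], [F → . ) C], [F → . S )], [S → . * y], [S → . y )], [T → . F] }  — shift
  I2: { [S → * . y] }  — shift
  I3: { [F' → F .] }  — accept
  I4: { [F → S . )] }  — shift
  I5: { [S → y . )] }  — shift
  I6: { [S → y ) .] }  — reduce
  I7: { [F → S ) .] }  — reduce
  I8: { [S → * y .] }  — reduce
  I9: { [F → ) C .] }  — reduce
  I10: { [T → F .] }  — reduce
  I11: { [C → S . F y], [F → . ) C], [F → . S )], [F → S . )], [S → . * y], [S → . y )] }  — shift
  I12: { [C → T .] }  — reduce
  I13: { [C → . S F y], [C → . T], [F → ) . C], [F → . ) C], [F → . S )], [F → S ) .], [S → . * y], [S → . y )], [T → . F] }  — shift, reduce
  I14: { [C → S F . y] }  — shift
  I15: { [C → S F y .] }  — reduce

Conflict in state I13:
  Shift-reduce conflict between [F → S ) .] and [F → . ) C]
So the grammar is NOT LR(0).

Answer: No. Shift-reduce conflict between [F → S ) .] and [F → . ) C]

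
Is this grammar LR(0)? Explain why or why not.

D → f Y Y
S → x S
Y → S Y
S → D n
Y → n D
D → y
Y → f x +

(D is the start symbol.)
Yes, the grammar is LR(0)

A grammar is LR(0) if no state in the canonical LR(0) collection has:
  - both a shift item (dot before a terminal) and a complete item (shift-reduce conflict), or
  - two or more complete items (reduce-reduce conflict; the accept item [D' → D .] counts as a complete item here).

Augment with D' → D and build the canonical LR(0) collection (I0 = CLOSURE({[D' → . D]}), then GOTO on every symbol after a dot until no new states appear). It has 17 states:
  I0: { [D → . f Y Y], [D → . y], [D' → . D] }  — shift
  I1: { [D' → D .] }  — accept
  I2: { [D → . f Y Y], [D → . y], [D → f . Y Y], [S → . D n], [S → . x S], [Y → . S Y], [Y → . f x +], [Y → . n D] }  — shift
  I3: { [D → y .] }  — reduce
  I4: { [S → D . n] }  — shift
  I5: { [D → . f Y Y], [D → . y], [S → . D n], [S → . x S], [Y → . S Y], [Y → . f x +], [Y → . n D], [Y → S . Y] }  — shift
  I6: { [D → . f Y Y], [D → . y], [D → f Y . Y], [S → . D n], [S → . x S], [Y → . S Y], [Y → . f x +], [Y → . n D] }  — shift
  I7: { [D → . f Y Y], [D → . y], [D → f . Y Y], [S → . D n], [S → . x S], [Y → . S Y], [Y → . f x +], [Y → . n D], [Y → f . x +] }  — shift
  I8: { [D → . f Y Y], [D → . y], [Y → n . D] }  — shift
  I9: { [D → . f Y Y], [D → . y], [S → . D n], [S → . x S], [S → x . S] }  — shift
  I10: { [S → x S .] }  — reduce
  I11: { [Y → n D .] }  — reduce
  I12: { [D → . f Y Y], [D → . y], [S → . D n], [S → . x S], [S → x . S], [Y → f x . +] }  — shift
  I13: { [Y → f x + .] }  — reduce
  I14: { [D → f Y Y .] }  — reduce
  I15: { [Y → S Y .] }  — reduce
  I16: { [S → D n .] }  — reduce

Every state is either a pure shift/goto state or contains exactly one complete item and nothing to shift — no conflicts. The grammar is LR(0).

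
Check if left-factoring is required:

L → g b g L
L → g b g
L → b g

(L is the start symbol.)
Left-factoring is needed when two productions for the same non-terminal
share a common prefix on the right-hand side.

Productions for L:
  L → g b g L
  L → g b g
  L → b g

Found common prefix 'g b g' in productions for L

Answer: Yes, L has productions with common prefix 'g b g'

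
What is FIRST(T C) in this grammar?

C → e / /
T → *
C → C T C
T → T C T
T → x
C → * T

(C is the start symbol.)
FIRST sets of the non-terminals involved (from the grammar, by fixed-point iteration):
  FIRST(T) = { '*', 'x' }

To compute FIRST(T C), process the symbols left to right:
Symbol T is a non-terminal. Add FIRST(T) \ {ε} = { '*', 'x' }
T is not nullable (ε ∉ FIRST(T)), so stop here.
FIRST(T C) = { '*', 'x' }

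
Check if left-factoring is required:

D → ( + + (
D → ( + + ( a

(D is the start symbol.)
Left-factoring is needed when two productions for the same non-terminal
share a common prefix on the right-hand side.

Productions for D:
  D → ( + + (
  D → ( + + ( a

Found common prefix '( + + (' in productions for D

Answer: Yes, D has productions with common prefix '( + + ('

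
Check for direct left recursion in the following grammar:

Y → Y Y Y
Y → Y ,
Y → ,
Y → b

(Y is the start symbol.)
Yes, Y is left-recursive

Direct left recursion occurs when N → N α for some non-terminal N (the right-hand side begins with the left-hand side itself).

Y → Y Y Y: LEFT RECURSIVE (starts with Y)
Y → Y ,: LEFT RECURSIVE (starts with Y)
Y → ,: starts with ','
Y → b: starts with b

The grammar has direct left recursion on: Y.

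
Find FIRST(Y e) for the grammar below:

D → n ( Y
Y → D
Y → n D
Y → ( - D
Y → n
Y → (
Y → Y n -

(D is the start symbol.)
{ '(', 'n' }

FIRST sets of the non-terminals involved (from the grammar, by fixed-point iteration):
  FIRST(Y) = { '(', 'n' }

To compute FIRST(Y e), process the symbols left to right:
Symbol Y is a non-terminal. Add FIRST(Y) \ {ε} = { '(', 'n' }
Y is not nullable (ε ∉ FIRST(Y)), so stop here.
FIRST(Y e) = { '(', 'n' }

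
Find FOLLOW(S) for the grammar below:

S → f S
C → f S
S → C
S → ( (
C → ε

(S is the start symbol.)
To compute FOLLOW(S), find every occurrence of S on a right-hand side N → α S β: add FIRST(β) \ {ε}, and if β is empty or nullable also add FOLLOW(N). Iterate to a fixed point.

S is the start symbol, so $ ∈ FOLLOW(S).
In S → f S: S is at the end; this adds FOLLOW(S) to itself — nothing new
In C → f S: S is at the end, add FOLLOW(C)

The FOLLOW sets referred to above (computed the same way, to a fixed point):
  FOLLOW(C) = { $ }

Taking the union: FOLLOW(S) = { $ }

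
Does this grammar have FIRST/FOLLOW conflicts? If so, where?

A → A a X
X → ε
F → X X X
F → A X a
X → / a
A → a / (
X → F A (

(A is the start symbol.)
Nullable non-terminals: F, X.
FIRST sets used below: FIRST(X) = { '/', 'a', ε }, FIRST(A) = { 'a' }, FIRST(F) = { '/', 'a', ε }

F: nullable alternative(s) F → X X X; FOLLOW(F) = { 'a' }
  F → X X X: FIRST \ {ε} = { '/', 'a' } — this is the only nullable alternative, skip
  F → A X a: FIRST \ {ε} = { 'a' } — overlaps FOLLOW(F) on { 'a' }: CONFLICT

X: nullable alternative(s) X → ε; FOLLOW(X) = { $, '(', '/', 'a' }
  X → ε: FIRST \ {ε} = { } — this is the only nullable alternative, skip
  X → / a: FIRST \ {ε} = { '/' } — overlaps FOLLOW(X) on { '/' }: CONFLICT
  X → F A (: FIRST \ {ε} = { '/', 'a' } — overlaps FOLLOW(X) on { '/', 'a' }: CONFLICT

A has no nullable alternative, so no FIRST/FOLLOW check is needed there.

So the grammar has 3 FIRST/FOLLOW conflicts (marked CONFLICT above).

Answer: Yes. X → '/' a with FOLLOW(X) on { '/' }; X → F A '(' with FOLLOW(X) on { '/', 'a' }; F → A X a with FOLLOW(F) on { 'a' }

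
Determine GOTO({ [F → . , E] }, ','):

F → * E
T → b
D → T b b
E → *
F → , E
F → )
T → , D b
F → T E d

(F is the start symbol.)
GOTO(I, ',') = CLOSURE({ [A → αX.β] : [A → α.Xβ] ∈ I, X = ',' })

Items with dot before ',', with the dot advanced:
  [F → . , E] → [F → , . E]
Closure of the advanced items:
  [F → , . E] has the dot before E: add [E → . *]

GOTO = { [E → . *], [F → , . E] }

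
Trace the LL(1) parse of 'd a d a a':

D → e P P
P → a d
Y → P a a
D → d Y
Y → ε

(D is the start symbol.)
Stack is shown with the top on the left.

Stack      Input        Action
------------------------------
D $        d a d a a $  output D → d Y
d Y $      d a d a a $  match 'd'
Y $        a d a a $    output Y → P a a
P a a $    a d a a $    output P → a d
a d a a $  a d a a $    match 'a'
d a a $    d a a $      match 'd'
a a $      a a $        match 'a'
a $        a $          match 'a'
$          $            accept

The string is accepted.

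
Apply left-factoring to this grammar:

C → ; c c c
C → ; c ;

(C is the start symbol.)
Left-factoring transforms A → αβ₁ | αβ₂ into A → αA' and A' → β₁ | β₂
(α is the longest common prefix among the alternatives). Repeat until
no nonterminal has two alternatives with a common prefix.

Round 1: C has alternatives sharing prefix '; c'. Introduce C': C → ; c C'
  Add: C' → c c
  Add: C' → ;

No remaining common prefixes — done.

Resulting grammar:
C → ; c C'
C' → c c
C' → ;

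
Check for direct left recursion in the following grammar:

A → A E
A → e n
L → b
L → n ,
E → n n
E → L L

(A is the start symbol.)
Yes, A is left-recursive

Direct left recursion occurs when N → N α for some non-terminal N (the right-hand side begins with the left-hand side itself).

A → A E: LEFT RECURSIVE (starts with A)
A → e n: starts with e
L → b: starts with b
L → n ,: starts with n
E → n n: starts with n
E → L L: starts with L

The grammar has direct left recursion on: A.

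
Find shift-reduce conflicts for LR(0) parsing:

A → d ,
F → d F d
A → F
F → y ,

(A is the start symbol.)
No shift-reduce conflicts

A shift-reduce conflict occurs when an LR(0) state has both:
  - a complete (reduce) item [A → α .] (dot at the end), and
  - a shift item [B → β . c γ] (dot before a terminal).

Augment with A' → A and build the canonical LR(0) collection (I0 = CLOSURE({[A' → . A]}), then GOTO on every symbol after a dot until no new states appear). It has 10 states:
  I0: { [A → . F], [A → . d ,], [A' → . A], [F → . d F d], [F → . y ,] }  — shift
  I1: { [A' → A .] }  — accept
  I2: { [A → F .] }  — reduce
  I3: { [A → d . ,], [F → . d F d], [F → . y ,], [F → d . F d] }  — shift
  I4: { [F → y . ,] }  — shift
  I5: { [F → y , .] }  — reduce
  I6: { [A → d , .] }  — reduce
  I7: { [F → d F . d] }  — shift
  I8: { [F → . d F d], [F → . y ,], [F → d . F d] }  — shift
  I9: { [F → d F d .] }  — reduce

No state contains both a complete item and a shift item.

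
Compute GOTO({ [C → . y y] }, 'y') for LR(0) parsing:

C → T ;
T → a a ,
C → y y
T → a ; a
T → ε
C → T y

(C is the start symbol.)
GOTO(I, 'y') = CLOSURE({ [A → αX.β] : [A → α.Xβ] ∈ I, X = 'y' })

Items with dot before 'y', with the dot advanced:
  [C → . y y] → [C → y . y]
Closure adds nothing (no advanced item has the dot before a non-terminal).

GOTO = { [C → y . y] }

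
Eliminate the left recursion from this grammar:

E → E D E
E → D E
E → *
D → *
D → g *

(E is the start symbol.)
E is directly left-recursive. The standard transformation for
  A → A α₁ | ... | A α_m | β₁ | ... | β_n
is
  A  → β₁ A' | ... | β_n A'
  A' → α₁ A' | ... | α_m A' | ε

E → D E becomes E → D E E'
E → * becomes E → * E'
E → E D E becomes E' → D E E'
Add E' → ε

Productions for other non-terminals are unchanged:
  D → *
  D → g *

Resulting grammar:
E → D E E'
E → * E'
E' → D E E'
E' → ε
D → *
D → g *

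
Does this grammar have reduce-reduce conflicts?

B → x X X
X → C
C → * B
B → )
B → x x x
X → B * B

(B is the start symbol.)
No reduce-reduce conflicts

A reduce-reduce conflict occurs when an LR(0) state has two complete items [A → α .] and [B → β .] — both call for a reduction, and with no lookahead the parser cannot choose between them.

Augment with B' → B and build the canonical LR(0) collection (I0 = CLOSURE({[B' → . B]}), then GOTO on every symbol after a dot until no new states appear). It has 14 states:
  I0: { [B → . )], [B → . x X X], [B → . x x x], [B' → . B] }  — shift
  I1: { [B → ) .] }  — reduce
  I2: { [B' → B .] }  — accept
  I3: { [B → . )], [B → . x X X], [B → . x x x], [B → x . X X], [B → x . x x], [C → . * B], [X → . B * B], [X → . C] }  — shift
  I4: { [B → . )], [B → . x X X], [B → . x x x], [C → * . B] }  — shift
  I5: { [X → B . * B] }  — shift
  I6: { [X → C .] }  — reduce
  I7: { [B → . )], [B → . x X X], [B → . x x x], [B → x X . X], [C → . * B], [X → . B * B], [X → . C] }  — shift
  I8: { [B → . )], [B → . x X X], [B → . x x x], [B → x . X X], [B → x . x x], [B → x x . x], [C → . * B], [X → . B * B], [X → . C] }  — shift
  I9: { [B → . )], [B → . x X X], [B → . x x x], [B → x . X X], [B → x . x x], [B → x x . x], [B → x x x .], [C → . * B], [X → . B * B], [X → . C] }  — shift, reduce
  I10: { [B → x X X .] }  — reduce
  I11: { [B → . )], [B → . x X X], [B → . x x x], [X → B * . B] }  — shift
  I12: { [X → B * B .] }  — reduce
  I13: { [C → * B .] }  — reduce

No state contains more than one complete item.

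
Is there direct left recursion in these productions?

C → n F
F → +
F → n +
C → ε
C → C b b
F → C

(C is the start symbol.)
Yes, C is left-recursive

C → n F: starts with n
F → +: starts with '+'
F → n +: starts with n
C → ε: starts with ε
C → C b b: LEFT RECURSIVE (starts with C)
F → C: starts with C

The grammar has direct left recursion on: C.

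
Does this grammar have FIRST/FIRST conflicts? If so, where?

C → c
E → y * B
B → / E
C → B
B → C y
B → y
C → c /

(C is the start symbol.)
Yes. C → c / C → B on { 'c' }; C → c / C → c '/' on { 'c' }; C → B / C → c '/' on { 'c' }; B → '/' E / B → C y on { '/' }; B → C y / B → y on { 'y' }

A FIRST/FIRST conflict occurs when two productions N → α and N → β for the same non-terminal have FIRST(α) ∩ FIRST(β) ≠ ∅ (with ε ∈ FIRST of a nullable right-hand side, so two nullable alternatives also conflict).

FIRST sets of the non-terminals at (or reachable through a nullable prefix from) the front of some alternative:
  FIRST(B) = { '/', 'c', 'y' }
  FIRST(C) = { '/', 'c', 'y' }

Productions for C:
  C → c: FIRST = { 'c' }
  C → B: FIRST = { '/', 'c', 'y' }
  C → c /: FIRST = { 'c' }
Productions for B:
  B → / E: FIRST = { '/' }
  B → C y: FIRST = { '/', 'c', 'y' }
  B → y: FIRST = { 'y' }
E has only one production, so no FIRST/FIRST conflict is possible there.

Conflict for C: C → c and C → B
  Overlap: { 'c' }
Conflict for C: C → c and C → c /
  Overlap: { 'c' }
Conflict for C: C → B and C → c /
  Overlap: { 'c' }
Conflict for B: B → / E and B → C y
  Overlap: { '/' }
Conflict for B: B → C y and B → y
  Overlap: { 'y' }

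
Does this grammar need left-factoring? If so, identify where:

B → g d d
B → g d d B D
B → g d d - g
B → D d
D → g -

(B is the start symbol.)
Yes, B has productions with common prefix 'g d d'

Left-factoring is needed when two productions for the same non-terminal
share a common prefix on the right-hand side.

Productions for B:
  B → g d d
  B → g d d B D
  B → g d d - g
  B → D d

Found common prefix 'g d d' in productions for B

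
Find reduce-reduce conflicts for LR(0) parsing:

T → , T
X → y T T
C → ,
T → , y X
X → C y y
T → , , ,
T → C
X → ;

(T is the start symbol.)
Yes — I16: [C → , .] vs [T → , , , .]

A reduce-reduce conflict occurs when an LR(0) state has two complete items [A → α .] and [B → β .] — both call for a reduction, and with no lookahead the parser cannot choose between them.

Augment with T' → T and build the canonical LR(0) collection (I0 = CLOSURE({[T' → . T]}), then GOTO on every symbol after a dot until no new states appear). It has 17 states:
  I0: { [C → . ,], [T → . , , ,], [T → . , T], [T → . , y X], [T → . C], [T' → . T] }  — shift
  I1: { [C → , .], [C → . ,], [T → , . , ,], [T → , . T], [T → , . y X], [T → . , , ,], [T → . , T], [T → . , y X], [T → . C] }  — shift, reduce
  I2: { [T → C .] }  — reduce
  I3: { [T' → T .] }  — accept
  I4: { [C → , .], [C → . ,], [T → , , . ,], [T → , . , ,], [T → , . T], [T → , . y X], [T → . , , ,], [T → . , T], [T → . , y X], [T → . C] }  — shift, reduce
  I5: { [T → , T .] }  — reduce
  I6: { [C → . ,], [T → , y . X], [X → . ;], [X → . C y y], [X → . y T T] }  — shift
  I7: { [C → , .] }  — reduce
  I8: { [X → ; .] }  — reduce
  I9: { [X → C . y y] }  — shift
  I10: { [T → , y X .] }  — reduce
  I11: { [C → . ,], [T → . , , ,], [T → . , T], [T → . , y X], [T → . C], [X → y . T T] }  — shift
  I12: { [C → . ,], [T → . , , ,], [T → . , T], [T → . , y X], [T → . C], [X → y T . T] }  — shift
  I13: { [X → y T T .] }  — reduce
  I14: { [X → C y . y] }  — shift
  I15: { [X → C y y .] }  — reduce
  I16: { [C → , .], [C → . ,], [T → , , , .], [T → , , . ,], [T → , . , ,], [T → , . T], [T → , . y X], [T → . , , ,], [T → . , T], [T → . , y X], [T → . C] }  — shift, 2 reduces

I16 contains complete items [C → , .], [T → , , , .] — reduce-reduce conflict.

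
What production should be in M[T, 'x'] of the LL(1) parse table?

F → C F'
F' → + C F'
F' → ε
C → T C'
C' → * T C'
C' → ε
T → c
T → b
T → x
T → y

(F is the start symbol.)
T → x

To find M[T, 'x'], we find productions for T where 'x' is in the predict set (PREDICT(N → α) = (FIRST(α) \ {ε}) ∪ (FOLLOW(N) if α ⇒* ε)).

T → c: PREDICT = { 'c' }
T → b: PREDICT = { 'b' }
T → x: PREDICT = { 'x' }
  'x' is in predict set, so this production goes in M[T, 'x']
T → y: PREDICT = { 'y' }

M[T, 'x'] = T → x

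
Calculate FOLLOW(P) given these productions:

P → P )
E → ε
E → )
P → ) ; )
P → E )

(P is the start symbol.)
P is the start symbol, so $ ∈ FOLLOW(P).
In P → P ): P is followed by ')', add FIRST(')') \ {ε} = { ')' }

Taking the union: FOLLOW(P) = { $, ')' }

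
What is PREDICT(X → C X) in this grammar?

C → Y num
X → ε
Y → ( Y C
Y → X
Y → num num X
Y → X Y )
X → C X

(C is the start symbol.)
PREDICT(X → C X) = (FIRST(RHS) \ {ε}) ∪ (FOLLOW(X) if ε ∈ FIRST(RHS), i.e. RHS ⇒* ε)
FIRST(C) = { '(', ')', 'num' }
FIRST(C X) = { '(', ')', 'num' }
ε ∉ FIRST(C X), so FOLLOW(X) is not added.
PREDICT(X → C X) = { '(', ')', 'num' }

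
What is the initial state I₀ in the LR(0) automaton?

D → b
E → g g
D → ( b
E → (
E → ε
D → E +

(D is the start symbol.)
First, augment the grammar with D' → D
I₀ = CLOSURE({ [D' → . D] }):
  [D' → . D] has the dot before D: add [D → . b], [D → . ( b], [D → . E +]
  [D → . E +] has the dot before E: add [E → . g g], [E → . (], [E → .]
No further items can be added.

I₀ = { [D → . ( b], [D → . E +], [D → . b], [D' → . D], [E → . (], [E → . g g], [E → .] }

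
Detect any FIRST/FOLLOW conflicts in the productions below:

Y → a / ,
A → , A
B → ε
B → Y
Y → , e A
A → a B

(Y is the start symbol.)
A FIRST/FOLLOW conflict occurs when a non-terminal N has a nullable alternative N → β (β ⇒* ε) and another alternative N → α with FIRST(α) ∩ FOLLOW(N) ≠ ∅: on such a lookahead the parser cannot decide between expanding α and letting N vanish via β.

Nullable non-terminals: B.
FIRST sets used below: FIRST(Y) = { ',', 'a' }

B: nullable alternative(s) B → ε; FOLLOW(B) = { $ }
  B → ε: FIRST \ {ε} = { } — this is the only nullable alternative, skip
  B → Y: FIRST \ {ε} = { ',', 'a' } — disjoint from FOLLOW(B)

A, Y have no nullable alternative, so no FIRST/FOLLOW check is needed there.

No FIRST/FOLLOW conflicts found.

Answer: No FIRST/FOLLOW conflicts.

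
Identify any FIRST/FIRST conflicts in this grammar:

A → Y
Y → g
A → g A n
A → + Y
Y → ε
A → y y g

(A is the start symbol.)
Yes. A → Y / A → g A n on { 'g' }

A FIRST/FIRST conflict occurs when two productions N → α and N → β for the same non-terminal have FIRST(α) ∩ FIRST(β) ≠ ∅ (with ε ∈ FIRST of a nullable right-hand side, so two nullable alternatives also conflict).

FIRST sets of the non-terminals at (or reachable through a nullable prefix from) the front of some alternative:
  FIRST(Y) = { 'g', ε }

Productions for A:
  A → Y: FIRST = { 'g', ε }
  A → g A n: FIRST = { 'g' }
  A → + Y: FIRST = { '+' }
  A → y y g: FIRST = { 'y' }
Productions for Y:
  Y → g: FIRST = { 'g' }
  Y → ε: FIRST = { ε }

Conflict for A: A → Y and A → g A n
  Overlap: { 'g' }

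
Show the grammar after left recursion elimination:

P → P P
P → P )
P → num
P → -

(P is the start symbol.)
P is directly left-recursive. The standard transformation for
  A → A α₁ | ... | A α_m | β₁ | ... | β_n
is
  A  → β₁ A' | ... | β_n A'
  A' → α₁ A' | ... | α_m A' | ε

P → num becomes P → num P'
P → - becomes P → - P'
P → P P becomes P' → P P'
P → P ) becomes P' → ) P'
Add P' → ε

Resulting grammar:
P → num P'
P → - P'
P' → P P'
P' → ) P'
P' → ε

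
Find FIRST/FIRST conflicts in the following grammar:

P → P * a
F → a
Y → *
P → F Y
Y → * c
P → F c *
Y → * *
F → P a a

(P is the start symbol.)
FIRST sets of the non-terminals at (or reachable through a nullable prefix from) the front of some alternative:
  FIRST(P) = { 'a' }
  FIRST(F) = { 'a' }

Productions for P:
  P → P * a: FIRST = { 'a' }
  P → F Y: FIRST = { 'a' }
  P → F c *: FIRST = { 'a' }
Productions for F:
  F → a: FIRST = { 'a' }
  F → P a a: FIRST = { 'a' }
Productions for Y:
  Y → *: FIRST = { '*' }
  Y → * c: FIRST = { '*' }
  Y → * *: FIRST = { '*' }

Conflict for P: P → P * a and P → F Y
  Overlap: { 'a' }
Conflict for P: P → P * a and P → F c *
  Overlap: { 'a' }
Conflict for P: P → F Y and P → F c *
  Overlap: { 'a' }
Conflict for F: F → a and F → P a a
  Overlap: { 'a' }
Conflict for Y: Y → * and Y → * c
  Overlap: { '*' }
Conflict for Y: Y → * and Y → * *
  Overlap: { '*' }
Conflict for Y: Y → * c and Y → * *
  Overlap: { '*' }

Answer: Yes. P → P '*' a / P → F Y on { 'a' }; P → P '*' a / P → F c '*' on { 'a' }; P → F Y / P → F c '*' on { 'a' }; F → a / F → P a a on { 'a' }; Y → '*' / Y → '*' c on { '*' }; Y → '*' / Y → '*' '*' on { '*' }; Y → '*' c / Y → '*' '*' on { '*' }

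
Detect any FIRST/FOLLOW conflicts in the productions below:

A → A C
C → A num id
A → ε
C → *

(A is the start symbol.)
Yes. A → A C with FOLLOW(A) on { '*', 'num' }

Nullable non-terminals: A.
FIRST sets used below: FIRST(A) = { '*', 'num', ε }, FIRST(C) = { '*', 'num' }

A: nullable alternative(s) A → ε; FOLLOW(A) = { $, '*', 'num' }
  A → A C: FIRST \ {ε} = { '*', 'num' } — overlaps FOLLOW(A) on { '*', 'num' }: CONFLICT
  A → ε: FIRST \ {ε} = { } — this is the only nullable alternative, skip

C has no nullable alternative, so no FIRST/FOLLOW check is needed there.

So the grammar has 1 FIRST/FOLLOW conflict (marked CONFLICT above).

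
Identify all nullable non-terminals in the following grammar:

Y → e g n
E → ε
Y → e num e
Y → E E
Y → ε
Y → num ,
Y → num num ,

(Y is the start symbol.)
{ 'E', 'Y' }

A non-terminal is nullable if it can derive ε (the empty string): either it has an ε-production, or it has a production whose right-hand side consists entirely of nullable non-terminals.

ε-productions: E → ε, Y → ε
So E, Y are immediately nullable.
Every non-terminal is now nullable.
Nullable = { 'E', 'Y' }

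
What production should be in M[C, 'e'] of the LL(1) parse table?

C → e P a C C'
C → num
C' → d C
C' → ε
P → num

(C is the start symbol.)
C → e P a C C'

To find M[C, 'e'], we find productions for C where 'e' is in the predict set (PREDICT(N → α) = (FIRST(α) \ {ε}) ∪ (FOLLOW(N) if α ⇒* ε)).

C → e P a C C': PREDICT = { 'e' }
  'e' is in predict set, so this production goes in M[C, 'e']
C → num: PREDICT = { 'num' }

M[C, 'e'] = C → e P a C C'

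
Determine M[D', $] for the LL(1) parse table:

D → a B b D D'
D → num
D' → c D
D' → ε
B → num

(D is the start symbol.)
To find M[D', $], we find productions for D' where $ is in the predict set (PREDICT(N → α) = (FIRST(α) \ {ε}) ∪ (FOLLOW(N) if α ⇒* ε)).

Relevant sets:
  FOLLOW(D') = { $, 'c' }

D' → c D: PREDICT = { 'c' }
D' → ε: PREDICT = { $, 'c' }
  $ is in predict set, so this production goes in M[D', $]

M[D', $] = D' → ε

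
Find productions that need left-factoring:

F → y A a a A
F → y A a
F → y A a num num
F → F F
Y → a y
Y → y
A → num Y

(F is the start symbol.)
Left-factoring is needed when two productions for the same non-terminal
share a common prefix on the right-hand side.

Productions for F:
  F → y A a a A
  F → y A a
  F → y A a num num
  F → F F
Productions for Y:
  Y → a y
  Y → y

Found common prefix 'y A a' in productions for F

Answer: Yes, F has productions with common prefix 'y A a'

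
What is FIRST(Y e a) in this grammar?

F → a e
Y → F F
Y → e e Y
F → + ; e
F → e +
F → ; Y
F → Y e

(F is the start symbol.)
{ '+', ';', 'a', 'e' }

FIRST sets of the non-terminals involved (from the grammar, by fixed-point iteration):
  FIRST(Y) = { '+', ';', 'a', 'e' }

To compute FIRST(Y e a), process the symbols left to right:
Symbol Y is a non-terminal. Add FIRST(Y) \ {ε} = { '+', ';', 'a', 'e' }
Y is not nullable (ε ∉ FIRST(Y)), so stop here.
FIRST(Y e a) = { '+', ';', 'a', 'e' }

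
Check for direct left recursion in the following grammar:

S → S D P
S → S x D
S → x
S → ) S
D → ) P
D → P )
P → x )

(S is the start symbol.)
Direct left recursion occurs when N → N α for some non-terminal N (the right-hand side begins with the left-hand side itself).

S → S D P: LEFT RECURSIVE (starts with S)
S → S x D: LEFT RECURSIVE (starts with S)
S → x: starts with x
S → ) S: starts with ')'
D → ) P: starts with ')'
D → P ): starts with P
P → x ): starts with x

The grammar has direct left recursion on: S.

Answer: Yes, S is left-recursive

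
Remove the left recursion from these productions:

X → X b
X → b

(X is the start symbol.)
X → b X'
X' → b X'
X' → ε

X is directly left-recursive. The standard transformation for
  A → A α₁ | ... | A α_m | β₁ | ... | β_n
is
  A  → β₁ A' | ... | β_n A'
  A' → α₁ A' | ... | α_m A' | ε

X → b becomes X → b X'
X → X b becomes X' → b X'
Add X' → ε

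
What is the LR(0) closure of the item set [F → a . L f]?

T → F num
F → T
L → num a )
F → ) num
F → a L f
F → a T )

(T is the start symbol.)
{ [F → a . L f], [L → . num a )] }

To compute CLOSURE, for each item [A → α.Bβ] where B is a non-terminal, add [B → .γ] for all productions B → γ; repeat for the newly added items until nothing changes.

Start with: [F → a . L f]
  [F → a . L f] has the dot before L: add [L → . num a )]
No further items can be added.

CLOSURE = { [F → a . L f], [L → . num a )] }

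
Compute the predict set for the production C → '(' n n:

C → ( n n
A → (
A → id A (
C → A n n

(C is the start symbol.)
PREDICT(C → '(' n n) = (FIRST(RHS) \ {ε}) ∪ (FOLLOW(C) if ε ∈ FIRST(RHS), i.e. RHS ⇒* ε)
FIRST('(' n n) = { '(' }
ε ∉ FIRST('(' n n), so FOLLOW(C) is not added.
PREDICT(C → '(' n n) = { '(' }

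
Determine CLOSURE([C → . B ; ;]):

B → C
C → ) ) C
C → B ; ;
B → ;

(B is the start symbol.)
To compute CLOSURE, for each item [A → α.Bβ] where B is a non-terminal, add [B → .γ] for all productions B → γ; repeat for the newly added items until nothing changes.

Start with: [C → . B ; ;]
  [C → . B ; ;] has the dot before B: add [B → . C], [B → . ;]
  [B → . C] has the dot before C: add [C → . ) ) C]
No further items can be added.

CLOSURE = { [B → . ;], [B → . C], [C → . ) ) C], [C → . B ; ;] }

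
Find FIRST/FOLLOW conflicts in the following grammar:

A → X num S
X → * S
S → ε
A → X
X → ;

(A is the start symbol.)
No FIRST/FOLLOW conflicts.

A FIRST/FOLLOW conflict occurs when a non-terminal N has a nullable alternative N → β (β ⇒* ε) and another alternative N → α with FIRST(α) ∩ FOLLOW(N) ≠ ∅: on such a lookahead the parser cannot decide between expanding α and letting N vanish via β.

Nullable non-terminals: S.
S has a nullable alternative but only one production, so nothing to check.

A, X have no nullable alternative, so no FIRST/FOLLOW check is needed there.

No FIRST/FOLLOW conflicts found.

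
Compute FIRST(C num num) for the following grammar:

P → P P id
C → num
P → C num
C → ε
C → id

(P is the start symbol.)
{ 'id', 'num' }

FIRST sets of the non-terminals involved (from the grammar, by fixed-point iteration):
  FIRST(C) = { 'id', 'num', ε }

To compute FIRST(C num num), process the symbols left to right:
Symbol C is a non-terminal. Add FIRST(C) \ {ε} = { 'id', 'num' }
C is nullable (ε ∈ FIRST(C)), continue to the next symbol.
Symbol num is a terminal. Add 'num' and stop.
FIRST(C num num) = { 'id', 'num' }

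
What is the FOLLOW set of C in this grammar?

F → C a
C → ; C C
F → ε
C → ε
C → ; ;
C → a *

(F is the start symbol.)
In F → C a: C is followed by a, add FIRST(a) \ {ε} = { 'a' }
In C → ; C C: C is followed by C, add FIRST(C) \ {ε} = { ';', 'a' }
  C is nullable, so FOLLOW(C) is also included — that is the set being defined, nothing new
In C → ; C C: C is at the end; this adds FOLLOW(C) to itself — nothing new

Taking the union: FOLLOW(C) = { ';', 'a' }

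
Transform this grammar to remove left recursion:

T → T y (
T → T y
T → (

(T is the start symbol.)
T is directly left-recursive. The standard transformation for
  A → A α₁ | ... | A α_m | β₁ | ... | β_n
is
  A  → β₁ A' | ... | β_n A'
  A' → α₁ A' | ... | α_m A' | ε

T → ( becomes T → ( T'
T → T y ( becomes T' → y ( T'
T → T y becomes T' → y T'
Add T' → ε

Resulting grammar:
T → ( T'
T' → y ( T'
T' → y T'
T' → ε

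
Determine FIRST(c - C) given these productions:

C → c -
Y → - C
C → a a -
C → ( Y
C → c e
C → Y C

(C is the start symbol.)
To compute FIRST(c - C), process the symbols left to right:
Symbol c is a terminal. Add 'c' and stop.
FIRST(c - C) = { 'c' }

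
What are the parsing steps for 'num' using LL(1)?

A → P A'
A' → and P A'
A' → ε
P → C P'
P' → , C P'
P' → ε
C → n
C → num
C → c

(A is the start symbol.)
Stack is shown with the top on the left.

Stack        Input  Action
--------------------------
A $          num $  output A → P A'
P A' $       num $  output P → C P'
C P' A' $    num $  output C → num
num P' A' $  num $  match 'num'
P' A' $      $      output P' → ε
A' $         $      output A' → ε
$            $      accept

The string is accepted.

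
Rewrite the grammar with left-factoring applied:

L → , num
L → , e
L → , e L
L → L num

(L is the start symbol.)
L → , L'
L' → num
L' → e L''
L'' → ε
L'' → L
L → L num

Left-factoring transforms A → αβ₁ | αβ₂ into A → αA' and A' → β₁ | β₂
(α is the longest common prefix among the alternatives). Repeat until
no nonterminal has two alternatives with a common prefix.

Round 1: L has alternatives sharing prefix ','. Introduce L': L → , L'
  Add: L' → num
  Add: L' → e
  Add: L' → e L

Round 2: L' has alternatives sharing prefix 'e'. Introduce L'': L' → e L''
  Add: L'' → ε
  Add: L'' → L

No remaining common prefixes — done.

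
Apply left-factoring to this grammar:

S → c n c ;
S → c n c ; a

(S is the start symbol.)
Left-factoring transforms A → αβ₁ | αβ₂ into A → αA' and A' → β₁ | β₂
(α is the longest common prefix among the alternatives). Repeat until
no nonterminal has two alternatives with a common prefix.

Round 1: S has alternatives sharing prefix 'c n c ;'. Introduce S': S → c n c ; S'
  Add: S' → ε
  Add: S' → a

No remaining common prefixes — done.

Resulting grammar:
S → c n c ; S'
S' → ε
S' → a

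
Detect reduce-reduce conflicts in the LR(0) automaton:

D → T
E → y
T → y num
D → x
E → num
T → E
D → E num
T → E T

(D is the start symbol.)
A reduce-reduce conflict occurs when an LR(0) state has two complete items [A → α .] and [B → β .] — both call for a reduction, and with no lookahead the parser cannot choose between them.

Augment with D' → D and build the canonical LR(0) collection (I0 = CLOSURE({[D' → . D]}), then GOTO on every symbol after a dot until no new states appear). It has 11 states:
  I0: { [D → . E num], [D → . T], [D → . x], [D' → . D], [E → . num], [E → . y], [T → . E T], [T → . E], [T → . y num] }  — shift
  I1: { [D' → D .] }  — accept
  I2: { [D → E . num], [E → . num], [E → . y], [T → . E T], [T → . E], [T → . y num], [T → E . T], [T → E .] }  — shift, reduce
  I3: { [D → T .] }  — reduce
  I4: { [E → num .] }  — reduce
  I5: { [D → x .] }  — reduce
  I6: { [E → y .], [T → y . num] }  — shift, reduce
  I7: { [T → y num .] }  — reduce
  I8: { [E → . num], [E → . y], [T → . E T], [T → . E], [T → . y num], [T → E . T], [T → E .] }  — shift, reduce
  I9: { [T → E T .] }  — reduce
  I10: { [D → E num .], [E → num .] }  — 2 reduces

I10 contains complete items [D → E num .], [E → num .] — reduce-reduce conflict.

Answer: Yes — I10: [D → E num .] vs [E → num .]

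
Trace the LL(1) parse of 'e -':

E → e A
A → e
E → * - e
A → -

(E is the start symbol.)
LL(1) parsing maintains a stack (initially the start symbol over $) and the input. At each step: if the stack top is a terminal, match it against the current input token; if it is a non-terminal N, replace it with the RHS of M[N, lookahead] (the unique production whose predict set contains the lookahead).

Stack is shown with the top on the left.

Stack  Input  Action
--------------------
E $    e - $  output E → e A
e A $  e - $  match 'e'
A $    - $    output A → -
- $    - $    match '-'
$      $      accept

The string is accepted.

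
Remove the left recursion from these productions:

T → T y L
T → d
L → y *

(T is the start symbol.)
T → d T'
T' → y L T'
T' → ε
L → y *

T is directly left-recursive. The standard transformation for
  A → A α₁ | ... | A α_m | β₁ | ... | β_n
is
  A  → β₁ A' | ... | β_n A'
  A' → α₁ A' | ... | α_m A' | ε

T → d becomes T → d T'
T → T y L becomes T' → y L T'
Add T' → ε

Productions for other non-terminals are unchanged:
  L → y *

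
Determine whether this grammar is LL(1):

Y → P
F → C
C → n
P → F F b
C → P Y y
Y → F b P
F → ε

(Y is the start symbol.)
Relevant sets:
  FIRST(P) = { 'b', 'n' }
  FIRST(F) = { 'b', 'n', ε }
  FIRST(C) = { 'b', 'n' }
  FOLLOW(F) = { 'b', 'n' }

For Y:
  PREDICT(Y → P) = { 'b', 'n' }
  PREDICT(Y → F b P) = { 'b', 'n' }
For F:
  PREDICT(F → C) = { 'b', 'n' }
  PREDICT(F → ε) = { 'b', 'n' }
For C:
  PREDICT(C → n) = { 'n' }
  PREDICT(C → P Y y) = { 'b', 'n' }
P has a single production, so nothing to check there.

Conflict found: Predict set conflict for Y: { 'b', 'n' }
The grammar is NOT LL(1).

Answer: No. Predict set conflict for Y: { 'b', 'n' }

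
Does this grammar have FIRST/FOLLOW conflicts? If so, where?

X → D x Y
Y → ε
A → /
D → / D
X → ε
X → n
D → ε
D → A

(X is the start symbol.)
A FIRST/FOLLOW conflict occurs when a non-terminal N has a nullable alternative N → β (β ⇒* ε) and another alternative N → α with FIRST(α) ∩ FOLLOW(N) ≠ ∅: on such a lookahead the parser cannot decide between expanding α and letting N vanish via β.

Nullable non-terminals: D, X, Y.
FIRST sets used below: FIRST(A) = { '/' }, FIRST(D) = { '/', ε }

D: nullable alternative(s) D → ε; FOLLOW(D) = { 'x' }
  D → / D: FIRST \ {ε} = { '/' } — disjoint from FOLLOW(D)
  D → ε: FIRST \ {ε} = { } — this is the only nullable alternative, skip
  D → A: FIRST \ {ε} = { '/' } — disjoint from FOLLOW(D)

X: nullable alternative(s) X → ε; FOLLOW(X) = { $ }
  X → D x Y: FIRST \ {ε} = { '/', 'x' } — disjoint from FOLLOW(X)
  X → ε: FIRST \ {ε} = { } — this is the only nullable alternative, skip
  X → n: FIRST \ {ε} = { 'n' } — disjoint from FOLLOW(X)
Y has a nullable alternative but only one production, so nothing to check.

A has no nullable alternative, so no FIRST/FOLLOW check is needed there.

No FIRST/FOLLOW conflicts found.

Answer: No FIRST/FOLLOW conflicts.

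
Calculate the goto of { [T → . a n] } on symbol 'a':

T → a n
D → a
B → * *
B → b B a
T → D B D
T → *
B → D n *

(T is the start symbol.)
{ [T → a . n] }

GOTO(I, 'a') = CLOSURE({ [A → αX.β] : [A → α.Xβ] ∈ I, X = 'a' })

Items with dot before 'a', with the dot advanced:
  [T → . a n] → [T → a . n]
Closure adds nothing (no advanced item has the dot before a non-terminal).

GOTO = { [T → a . n] }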